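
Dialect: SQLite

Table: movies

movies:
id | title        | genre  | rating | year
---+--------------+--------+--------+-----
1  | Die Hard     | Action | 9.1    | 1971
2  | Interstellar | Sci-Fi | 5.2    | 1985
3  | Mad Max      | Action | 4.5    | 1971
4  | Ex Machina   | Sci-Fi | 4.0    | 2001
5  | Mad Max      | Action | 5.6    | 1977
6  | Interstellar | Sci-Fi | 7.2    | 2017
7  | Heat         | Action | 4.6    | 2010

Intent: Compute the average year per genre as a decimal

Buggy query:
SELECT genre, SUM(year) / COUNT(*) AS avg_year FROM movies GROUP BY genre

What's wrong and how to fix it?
Bug: Both operands are integers, so '/' performs integer division and truncates

Fix: Multiply by 1.0 (or CAST to REAL) to force floating-point division

Corrected query:
SELECT genre, SUM(year) * 1.0 / COUNT(*) AS avg_year FROM movies GROUP BY genre

Result:
genre  | avg_year
-------+---------
Action | 1982.25 
Sci-Fi | 2001    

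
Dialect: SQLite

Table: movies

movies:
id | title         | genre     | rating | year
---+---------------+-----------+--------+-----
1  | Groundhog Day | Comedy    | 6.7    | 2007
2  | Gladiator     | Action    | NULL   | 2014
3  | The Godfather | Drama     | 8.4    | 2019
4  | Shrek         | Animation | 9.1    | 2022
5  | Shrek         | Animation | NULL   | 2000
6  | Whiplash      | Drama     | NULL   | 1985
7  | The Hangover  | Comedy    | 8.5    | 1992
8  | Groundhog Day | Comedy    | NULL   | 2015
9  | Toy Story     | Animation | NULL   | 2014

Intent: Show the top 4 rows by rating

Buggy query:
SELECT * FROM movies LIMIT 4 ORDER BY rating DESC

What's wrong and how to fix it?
Bug: ORDER BY cannot follow LIMIT; LIMIT is the final clause

Fix: Swap the clauses: ORDER BY first, then LIMIT

Corrected query:
SELECT * FROM movies ORDER BY rating DESC LIMIT 4

Result:
id | title         | genre     | rating | year
---+---------------+-----------+--------+-----
4  | Shrek         | Animation | 9.1    | 2022
7  | The Hangover  | Comedy    | 8.5    | 1992
3  | The Godfather | Drama     | 8.4    | 2019
1  | Groundhog Day | Comedy    | 6.7    | 2007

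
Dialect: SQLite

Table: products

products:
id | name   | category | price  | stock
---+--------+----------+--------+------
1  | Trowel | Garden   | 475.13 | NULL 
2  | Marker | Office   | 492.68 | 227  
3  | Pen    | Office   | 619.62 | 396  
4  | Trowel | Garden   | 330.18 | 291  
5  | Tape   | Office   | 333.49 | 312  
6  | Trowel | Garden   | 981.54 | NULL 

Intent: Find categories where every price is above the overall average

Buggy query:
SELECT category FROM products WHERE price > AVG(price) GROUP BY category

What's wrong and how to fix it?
Bug: AVG() is an aggregate; it can't sit directly in WHERE

Fix: Compute the overall average in a scalar subquery and compare each group's MIN against it in HAVING

Corrected query:
SELECT category FROM products GROUP BY category HAVING MIN(price) > (SELECT AVG(price) FROM products)

Result:
(no rows)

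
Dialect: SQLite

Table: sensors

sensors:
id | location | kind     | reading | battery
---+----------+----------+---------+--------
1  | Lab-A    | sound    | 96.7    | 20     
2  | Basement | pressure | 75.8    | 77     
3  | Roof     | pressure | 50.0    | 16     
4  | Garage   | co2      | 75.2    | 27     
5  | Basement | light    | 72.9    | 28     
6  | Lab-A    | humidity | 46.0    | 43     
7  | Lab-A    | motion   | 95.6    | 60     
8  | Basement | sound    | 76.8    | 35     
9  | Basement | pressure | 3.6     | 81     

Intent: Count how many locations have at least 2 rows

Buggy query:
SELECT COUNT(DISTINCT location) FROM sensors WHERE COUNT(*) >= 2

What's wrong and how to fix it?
Bug: WHERE filters individual rows, not groups, so a group-level COUNT is invalid there

Fix: Group first with HAVING COUNT(*) >= 2, then COUNT the resulting groups

Corrected query:
SELECT COUNT(*) FROM (SELECT location FROM sensors GROUP BY location HAVING COUNT(*) >= 2)

Result:
COUNT(*)
--------
2       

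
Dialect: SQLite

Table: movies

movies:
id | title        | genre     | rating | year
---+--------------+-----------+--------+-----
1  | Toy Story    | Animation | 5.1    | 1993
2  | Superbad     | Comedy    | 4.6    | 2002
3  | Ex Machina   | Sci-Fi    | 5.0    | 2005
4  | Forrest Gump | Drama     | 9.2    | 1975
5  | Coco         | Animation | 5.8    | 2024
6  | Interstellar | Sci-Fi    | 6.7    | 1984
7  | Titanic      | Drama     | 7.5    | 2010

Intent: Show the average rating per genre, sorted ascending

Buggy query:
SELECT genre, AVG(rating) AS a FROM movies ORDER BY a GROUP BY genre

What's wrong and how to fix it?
Bug: GROUP BY must precede ORDER BY

Fix: Reorder: SELECT … FROM … GROUP BY … ORDER BY …

Corrected query:
SELECT genre, AVG(rating) AS a FROM movies GROUP BY genre ORDER BY a

Result:
genre     | a   
----------+-----
Comedy    | 4.6 
Animation | 5.45
Sci-Fi    | 5.85
Drama     | 8.35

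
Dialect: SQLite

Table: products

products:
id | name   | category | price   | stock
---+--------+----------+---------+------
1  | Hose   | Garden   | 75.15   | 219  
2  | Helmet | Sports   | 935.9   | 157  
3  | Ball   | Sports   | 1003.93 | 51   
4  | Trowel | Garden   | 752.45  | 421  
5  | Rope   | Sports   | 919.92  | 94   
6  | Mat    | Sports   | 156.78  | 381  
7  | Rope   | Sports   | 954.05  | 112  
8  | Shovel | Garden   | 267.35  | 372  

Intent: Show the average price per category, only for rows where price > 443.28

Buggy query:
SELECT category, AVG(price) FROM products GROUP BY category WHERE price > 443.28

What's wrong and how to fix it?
Bug: Row-level WHERE must come before GROUP BY in the clause order

Fix: Place WHERE between FROM and GROUP BY

Corrected query:
SELECT category, AVG(price) FROM products WHERE price > 443.28 GROUP BY category

Result:
category | AVG(price)
---------+-----------
Garden   | 752.45    
Sports   | 953.45    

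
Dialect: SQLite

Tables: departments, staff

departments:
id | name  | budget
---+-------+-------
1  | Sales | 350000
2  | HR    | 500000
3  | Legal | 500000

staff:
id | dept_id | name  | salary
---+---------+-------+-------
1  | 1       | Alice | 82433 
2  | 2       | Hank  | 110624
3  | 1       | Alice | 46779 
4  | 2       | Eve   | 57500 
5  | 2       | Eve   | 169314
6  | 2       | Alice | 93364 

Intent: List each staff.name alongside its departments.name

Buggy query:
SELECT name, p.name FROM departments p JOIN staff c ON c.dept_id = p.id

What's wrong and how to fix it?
Bug: 'name' exists in both joined tables, so the database can't tell which one is meant

Fix: Qualify the column with its table alias (c.name)

Corrected query:
SELECT c.name, p.name FROM departments p JOIN staff c ON c.dept_id = p.id

Result:
name  | name 
------+------
Alice | Sales
Hank  | HR   
Alice | Sales
Eve   | HR   
Eve   | HR   
Alice | HR   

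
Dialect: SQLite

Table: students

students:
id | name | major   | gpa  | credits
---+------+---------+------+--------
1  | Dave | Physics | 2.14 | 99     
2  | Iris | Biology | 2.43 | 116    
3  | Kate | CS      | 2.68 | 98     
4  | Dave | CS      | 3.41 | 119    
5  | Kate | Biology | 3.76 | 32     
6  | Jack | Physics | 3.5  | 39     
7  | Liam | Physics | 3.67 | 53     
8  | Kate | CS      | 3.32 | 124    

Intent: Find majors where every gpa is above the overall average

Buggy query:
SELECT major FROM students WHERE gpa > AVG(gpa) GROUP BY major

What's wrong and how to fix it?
Bug: WHERE evaluates per row before aggregation, so AVG() is unavailable

Fix: Compute the overall average in a scalar subquery and compare each group's MIN against it in HAVING

Corrected query:
SELECT major FROM students GROUP BY major HAVING MIN(gpa) > (SELECT AVG(gpa) FROM students)

Result:
(no rows)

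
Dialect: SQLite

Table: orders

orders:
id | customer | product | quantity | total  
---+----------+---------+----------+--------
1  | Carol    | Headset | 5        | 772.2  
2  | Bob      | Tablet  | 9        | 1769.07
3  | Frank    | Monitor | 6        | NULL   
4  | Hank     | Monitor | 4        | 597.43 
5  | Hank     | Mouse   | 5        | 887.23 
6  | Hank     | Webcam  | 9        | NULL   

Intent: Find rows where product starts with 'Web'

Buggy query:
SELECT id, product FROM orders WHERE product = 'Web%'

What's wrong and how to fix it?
Bug: '=' compares the literal string including the % character; pattern matching needs LIKE

Fix: Use LIKE for wildcard pattern matching

Corrected query:
SELECT id, product FROM orders WHERE product LIKE 'Web%'

Result:
id | product
---+--------
6  | Webcam 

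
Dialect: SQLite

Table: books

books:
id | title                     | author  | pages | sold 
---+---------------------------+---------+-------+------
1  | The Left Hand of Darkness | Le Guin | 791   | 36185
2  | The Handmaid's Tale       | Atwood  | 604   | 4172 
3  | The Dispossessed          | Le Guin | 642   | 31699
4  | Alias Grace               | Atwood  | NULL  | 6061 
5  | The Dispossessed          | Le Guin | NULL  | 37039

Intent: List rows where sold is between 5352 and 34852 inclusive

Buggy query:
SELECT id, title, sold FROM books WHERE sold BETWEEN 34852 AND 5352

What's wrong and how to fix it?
Bug: The bounds are reversed; BETWEEN a AND b requires a <= b to match anything

Fix: Swap the bounds so the smaller value comes first

Corrected query:
SELECT id, title, sold FROM books WHERE sold BETWEEN 5352 AND 34852

Result:
id | title            | sold 
---+------------------+------
3  | The Dispossessed | 31699
4  | Alias Grace      | 6061 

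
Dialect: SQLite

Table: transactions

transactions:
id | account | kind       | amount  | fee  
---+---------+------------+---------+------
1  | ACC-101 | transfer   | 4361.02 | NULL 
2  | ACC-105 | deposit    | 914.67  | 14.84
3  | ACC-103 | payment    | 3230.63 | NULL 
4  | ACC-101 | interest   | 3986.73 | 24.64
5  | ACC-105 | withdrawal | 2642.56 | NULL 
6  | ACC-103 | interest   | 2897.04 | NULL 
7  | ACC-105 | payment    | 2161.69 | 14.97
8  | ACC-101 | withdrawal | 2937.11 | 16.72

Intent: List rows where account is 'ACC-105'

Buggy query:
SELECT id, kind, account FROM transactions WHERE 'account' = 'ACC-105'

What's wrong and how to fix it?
Bug: Single quotes denote string literals in SQL; the column name is being compared as a constant string

Fix: Reference the column as account without single quotes

Corrected query:
SELECT id, kind, account FROM transactions WHERE account = 'ACC-105'

Result:
id | kind       | account
---+------------+--------
2  | deposit    | ACC-105
5  | withdrawal | ACC-105
7  | payment    | ACC-105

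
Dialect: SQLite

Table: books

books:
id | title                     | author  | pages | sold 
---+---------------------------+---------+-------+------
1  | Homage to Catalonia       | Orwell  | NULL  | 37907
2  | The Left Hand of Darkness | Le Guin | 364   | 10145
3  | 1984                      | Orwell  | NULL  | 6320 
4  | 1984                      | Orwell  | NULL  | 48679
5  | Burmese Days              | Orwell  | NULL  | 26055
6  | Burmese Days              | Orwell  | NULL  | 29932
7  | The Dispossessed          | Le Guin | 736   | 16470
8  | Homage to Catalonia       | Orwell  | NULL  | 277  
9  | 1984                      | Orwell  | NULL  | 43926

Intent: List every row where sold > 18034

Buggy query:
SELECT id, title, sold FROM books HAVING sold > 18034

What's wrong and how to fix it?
Bug: HAVING filters the output of aggregation, but this query has no GROUP BY and no aggregate functions, so SQLite rejects it (HAVING clause on a non-aggregate query); the condition here is per row

Fix: Use WHERE for row-level filtering

Corrected query:
SELECT id, title, sold FROM books WHERE sold > 18034

Result:
id | title               | sold 
---+---------------------+------
1  | Homage to Catalonia | 37907
4  | 1984                | 48679
5  | Burmese Days        | 26055
6  | Burmese Days        | 29932
9  | 1984                | 43926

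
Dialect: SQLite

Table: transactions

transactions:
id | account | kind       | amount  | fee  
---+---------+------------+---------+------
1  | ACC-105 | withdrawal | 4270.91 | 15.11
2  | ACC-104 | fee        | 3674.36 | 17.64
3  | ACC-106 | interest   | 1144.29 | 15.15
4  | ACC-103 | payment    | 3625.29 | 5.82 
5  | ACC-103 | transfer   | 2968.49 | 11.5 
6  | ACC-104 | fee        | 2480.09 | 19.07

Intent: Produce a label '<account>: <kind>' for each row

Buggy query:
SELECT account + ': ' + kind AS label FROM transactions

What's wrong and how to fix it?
Bug: SQLite uses || for string concatenation; + coerces text to numbers (yielding 0)

Fix: Replace + with || to concatenate text

Corrected query:
SELECT account || ': ' || kind AS label FROM transactions

Result:
label              
-------------------
ACC-105: withdrawal
ACC-104: fee       
ACC-106: interest  
ACC-103: payment   
ACC-103: transfer  
ACC-104: fee       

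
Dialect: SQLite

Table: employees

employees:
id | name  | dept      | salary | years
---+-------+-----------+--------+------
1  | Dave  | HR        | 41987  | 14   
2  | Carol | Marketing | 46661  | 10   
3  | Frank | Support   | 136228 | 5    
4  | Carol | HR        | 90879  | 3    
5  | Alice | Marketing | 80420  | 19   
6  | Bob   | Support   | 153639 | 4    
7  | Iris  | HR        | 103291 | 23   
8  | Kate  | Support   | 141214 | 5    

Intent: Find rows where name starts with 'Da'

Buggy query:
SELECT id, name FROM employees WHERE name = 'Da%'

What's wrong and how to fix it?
Bug: '=' compares the literal string including the % character; pattern matching needs LIKE

Fix: Use LIKE for wildcard pattern matching

Corrected query:
SELECT id, name FROM employees WHERE name LIKE 'Da%'

Result:
id | name
---+-----
1  | Dave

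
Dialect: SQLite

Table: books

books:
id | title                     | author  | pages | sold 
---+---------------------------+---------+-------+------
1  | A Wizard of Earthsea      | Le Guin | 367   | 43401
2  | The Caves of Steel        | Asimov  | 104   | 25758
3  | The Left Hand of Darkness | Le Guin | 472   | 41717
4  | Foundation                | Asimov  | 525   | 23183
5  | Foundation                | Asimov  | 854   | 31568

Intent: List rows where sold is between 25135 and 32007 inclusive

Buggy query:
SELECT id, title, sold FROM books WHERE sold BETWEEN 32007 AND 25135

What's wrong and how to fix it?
Bug: The bounds are reversed; BETWEEN a AND b requires a <= b to match anything

Fix: Swap the bounds so the smaller value comes first

Corrected query:
SELECT id, title, sold FROM books WHERE sold BETWEEN 25135 AND 32007

Result:
id | title              | sold 
---+--------------------+------
2  | The Caves of Steel | 25758
5  | Foundation         | 31568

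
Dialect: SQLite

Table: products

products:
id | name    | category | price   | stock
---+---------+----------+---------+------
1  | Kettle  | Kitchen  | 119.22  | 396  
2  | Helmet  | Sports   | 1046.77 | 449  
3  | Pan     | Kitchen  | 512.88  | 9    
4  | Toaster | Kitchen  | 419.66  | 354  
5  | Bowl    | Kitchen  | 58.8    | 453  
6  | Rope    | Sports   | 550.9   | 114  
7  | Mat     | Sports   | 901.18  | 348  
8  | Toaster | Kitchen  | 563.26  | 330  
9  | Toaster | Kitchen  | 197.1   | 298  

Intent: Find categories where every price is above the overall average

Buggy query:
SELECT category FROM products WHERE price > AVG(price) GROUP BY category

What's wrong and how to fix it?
Bug: WHERE evaluates per row before aggregation, so AVG() is unavailable

Fix: Compute the overall average in a scalar subquery and compare each group's MIN against it in HAVING

Corrected query:
SELECT category FROM products GROUP BY category HAVING MIN(price) > (SELECT AVG(price) FROM products)

Result:
category
--------
Sports  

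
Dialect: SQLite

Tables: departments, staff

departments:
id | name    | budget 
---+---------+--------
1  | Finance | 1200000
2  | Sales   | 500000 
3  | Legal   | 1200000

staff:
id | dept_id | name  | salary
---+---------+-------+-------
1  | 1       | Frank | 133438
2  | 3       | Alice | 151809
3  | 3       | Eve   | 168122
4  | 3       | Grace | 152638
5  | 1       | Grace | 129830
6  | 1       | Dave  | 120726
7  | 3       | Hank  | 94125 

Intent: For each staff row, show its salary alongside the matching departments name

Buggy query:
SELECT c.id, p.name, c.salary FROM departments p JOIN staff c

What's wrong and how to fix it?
Bug: JOIN with no ON clause produces a cartesian product; every staff row pairs with every departments row

Fix: Add ON c.dept_id = p.id to the JOIN

Corrected query:
SELECT c.id, p.name, c.salary FROM departments p JOIN staff c ON c.dept_id = p.id

Result:
id | name    | salary
---+---------+-------
1  | Finance | 133438
2  | Legal   | 151809
3  | Legal   | 168122
4  | Legal   | 152638
5  | Finance | 129830
6  | Finance | 120726
7  | Legal   | 94125 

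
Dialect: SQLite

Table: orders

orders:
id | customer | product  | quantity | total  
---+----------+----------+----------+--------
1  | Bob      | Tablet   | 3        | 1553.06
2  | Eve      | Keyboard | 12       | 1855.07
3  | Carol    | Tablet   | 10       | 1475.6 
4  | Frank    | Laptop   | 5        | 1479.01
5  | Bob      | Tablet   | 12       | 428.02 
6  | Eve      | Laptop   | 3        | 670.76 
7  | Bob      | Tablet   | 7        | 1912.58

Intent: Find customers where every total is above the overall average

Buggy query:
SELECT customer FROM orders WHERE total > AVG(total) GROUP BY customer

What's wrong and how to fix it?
Bug: AVG() is an aggregate; it can't sit directly in WHERE

Fix: Compute the overall average in a scalar subquery and compare each group's MIN against it in HAVING

Corrected query:
SELECT customer FROM orders GROUP BY customer HAVING MIN(total) > (SELECT AVG(total) FROM orders)

Result:
customer
--------
Carol   
Frank   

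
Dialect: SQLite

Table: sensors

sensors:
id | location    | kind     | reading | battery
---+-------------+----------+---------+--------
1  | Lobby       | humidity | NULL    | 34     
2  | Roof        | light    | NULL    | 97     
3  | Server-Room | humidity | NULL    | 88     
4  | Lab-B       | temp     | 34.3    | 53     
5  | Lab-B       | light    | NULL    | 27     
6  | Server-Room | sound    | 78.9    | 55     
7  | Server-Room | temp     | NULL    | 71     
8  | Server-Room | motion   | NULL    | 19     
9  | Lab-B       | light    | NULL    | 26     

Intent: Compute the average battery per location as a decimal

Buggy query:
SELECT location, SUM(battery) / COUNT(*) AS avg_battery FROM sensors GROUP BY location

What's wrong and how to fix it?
Bug: SUM(battery) and COUNT(*) are both integers; the division truncates the fractional part

Fix: Cast one side to REAL so the division keeps the fractional part

Corrected query:
SELECT location, SUM(battery) * 1.0 / COUNT(*) AS avg_battery FROM sensors GROUP BY location

Result:
location    | avg_battery
------------+------------
Lab-B       | 35.333333  
Lobby       | 34         
Roof        | 97         
Server-Room | 58.25      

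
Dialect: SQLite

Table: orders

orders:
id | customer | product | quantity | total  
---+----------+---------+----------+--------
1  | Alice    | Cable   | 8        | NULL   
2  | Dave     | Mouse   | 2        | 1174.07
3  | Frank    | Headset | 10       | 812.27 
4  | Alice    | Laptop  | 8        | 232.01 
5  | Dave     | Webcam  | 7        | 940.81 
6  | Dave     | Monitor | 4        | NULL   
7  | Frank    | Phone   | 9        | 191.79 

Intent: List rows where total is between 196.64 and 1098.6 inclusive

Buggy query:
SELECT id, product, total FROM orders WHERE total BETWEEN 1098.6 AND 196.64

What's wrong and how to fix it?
Bug: BETWEEN expects the lower bound first; with 1098.6 AND 196.64 the range is empty

Fix: Write BETWEEN 196.64 AND 1098.6

Corrected query:
SELECT id, product, total FROM orders WHERE total BETWEEN 196.64 AND 1098.6

Result:
id | product | total 
---+---------+-------
3  | Headset | 812.27
4  | Laptop  | 232.01
5  | Webcam  | 940.81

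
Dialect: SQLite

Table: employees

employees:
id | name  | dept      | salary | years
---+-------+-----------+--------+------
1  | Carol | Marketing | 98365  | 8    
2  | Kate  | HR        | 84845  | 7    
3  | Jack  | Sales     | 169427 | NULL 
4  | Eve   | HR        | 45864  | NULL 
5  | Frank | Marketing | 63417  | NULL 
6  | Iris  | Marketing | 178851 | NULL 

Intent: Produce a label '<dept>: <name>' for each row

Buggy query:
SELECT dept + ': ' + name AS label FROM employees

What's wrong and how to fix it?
Bug: '+' is numeric addition; on text columns SQLite converts them to 0 instead of concatenating

Fix: Replace + with || to concatenate text

Corrected query:
SELECT dept || ': ' || name AS label FROM employees

Result:
label           
----------------
Marketing: Carol
HR: Kate        
Sales: Jack     
HR: Eve         
Marketing: Frank
Marketing: Iris 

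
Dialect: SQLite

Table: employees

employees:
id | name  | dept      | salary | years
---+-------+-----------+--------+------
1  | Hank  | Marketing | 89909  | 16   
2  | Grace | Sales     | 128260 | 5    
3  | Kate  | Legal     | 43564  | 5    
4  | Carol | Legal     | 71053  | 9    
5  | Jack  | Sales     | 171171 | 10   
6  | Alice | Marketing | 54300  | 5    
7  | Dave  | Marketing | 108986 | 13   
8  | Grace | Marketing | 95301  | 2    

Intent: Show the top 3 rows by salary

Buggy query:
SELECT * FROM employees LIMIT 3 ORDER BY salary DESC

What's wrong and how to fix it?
Bug: LIMIT must come after ORDER BY

Fix: Swap the clauses: ORDER BY first, then LIMIT

Corrected query:
SELECT * FROM employees ORDER BY salary DESC LIMIT 3

Result:
id | name  | dept      | salary | years
---+-------+-----------+--------+------
5  | Jack  | Sales     | 171171 | 10   
2  | Grace | Sales     | 128260 | 5    
7  | Dave  | Marketing | 108986 | 13   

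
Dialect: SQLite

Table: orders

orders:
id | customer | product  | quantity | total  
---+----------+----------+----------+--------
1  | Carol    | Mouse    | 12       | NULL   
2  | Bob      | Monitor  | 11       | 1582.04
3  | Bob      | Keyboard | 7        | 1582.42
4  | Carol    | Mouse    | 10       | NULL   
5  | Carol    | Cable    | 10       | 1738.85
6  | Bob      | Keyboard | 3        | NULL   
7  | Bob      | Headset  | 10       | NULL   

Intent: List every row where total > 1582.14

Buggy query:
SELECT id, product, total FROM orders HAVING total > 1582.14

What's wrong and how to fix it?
Bug: HAVING filters the output of aggregation, but this query has no GROUP BY and no aggregate functions, so SQLite rejects it (HAVING clause on a non-aggregate query); the condition here is per row

Fix: Use WHERE for row-level filtering

Corrected query:
SELECT id, product, total FROM orders WHERE total > 1582.14

Result:
id | product  | total  
---+----------+--------
3  | Keyboard | 1582.42
5  | Cable    | 1738.85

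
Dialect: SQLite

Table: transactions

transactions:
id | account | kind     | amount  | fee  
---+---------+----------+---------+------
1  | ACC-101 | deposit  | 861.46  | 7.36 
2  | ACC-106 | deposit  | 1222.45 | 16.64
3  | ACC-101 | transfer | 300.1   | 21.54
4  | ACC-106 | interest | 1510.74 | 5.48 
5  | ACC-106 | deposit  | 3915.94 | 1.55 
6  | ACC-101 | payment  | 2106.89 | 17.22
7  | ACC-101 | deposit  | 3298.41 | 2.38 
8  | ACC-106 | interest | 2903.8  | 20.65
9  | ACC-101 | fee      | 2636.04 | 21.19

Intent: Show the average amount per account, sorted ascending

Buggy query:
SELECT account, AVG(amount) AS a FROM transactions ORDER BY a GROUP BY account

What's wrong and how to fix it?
Bug: GROUP BY must precede ORDER BY

Fix: Move ORDER BY to the end, after GROUP BY

Corrected query:
SELECT account, AVG(amount) AS a FROM transactions GROUP BY account ORDER BY a

Result:
account | a        
--------+----------
ACC-101 | 1840.58  
ACC-106 | 2388.2325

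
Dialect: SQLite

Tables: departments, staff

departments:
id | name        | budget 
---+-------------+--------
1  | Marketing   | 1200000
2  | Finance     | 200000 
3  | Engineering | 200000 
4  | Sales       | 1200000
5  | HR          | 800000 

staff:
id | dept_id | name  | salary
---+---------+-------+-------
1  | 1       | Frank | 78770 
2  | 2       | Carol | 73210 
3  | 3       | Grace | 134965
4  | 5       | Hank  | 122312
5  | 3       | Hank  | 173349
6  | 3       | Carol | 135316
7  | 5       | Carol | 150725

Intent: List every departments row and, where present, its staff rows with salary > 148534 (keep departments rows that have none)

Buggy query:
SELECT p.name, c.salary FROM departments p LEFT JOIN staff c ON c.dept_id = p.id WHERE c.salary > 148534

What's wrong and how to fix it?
Bug: A WHERE condition on the right-hand table after LEFT JOIN drops unmatched parents

Fix: Put 'c.salary > 148534' in the JOIN's ON clause instead of WHERE

Corrected query:
SELECT p.name, c.salary FROM departments p LEFT JOIN staff c ON c.dept_id = p.id AND c.salary > 148534

Result:
name        | salary
------------+-------
Marketing   | NULL  
Finance     | NULL  
Engineering | 173349
Sales       | NULL  
HR          | 150725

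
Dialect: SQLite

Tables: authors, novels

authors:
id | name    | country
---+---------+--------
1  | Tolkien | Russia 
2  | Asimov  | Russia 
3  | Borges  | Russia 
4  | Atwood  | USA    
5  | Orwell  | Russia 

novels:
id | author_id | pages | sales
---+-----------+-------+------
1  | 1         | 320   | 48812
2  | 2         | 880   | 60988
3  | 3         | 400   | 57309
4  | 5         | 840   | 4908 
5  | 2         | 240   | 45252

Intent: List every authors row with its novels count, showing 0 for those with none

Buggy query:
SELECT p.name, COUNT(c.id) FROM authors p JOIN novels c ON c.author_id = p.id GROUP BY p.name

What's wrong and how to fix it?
Bug: An inner join excludes parents with zero children

Fix: Switch to LEFT JOIN to retain unmatched parent rows

Corrected query:
SELECT p.name, COUNT(c.id) FROM authors p LEFT JOIN novels c ON c.author_id = p.id GROUP BY p.name

Result:
name    | COUNT(c.id)
--------+------------
Asimov  | 2          
Atwood  | 0          
Borges  | 1          
Orwell  | 1          
Tolkien | 1          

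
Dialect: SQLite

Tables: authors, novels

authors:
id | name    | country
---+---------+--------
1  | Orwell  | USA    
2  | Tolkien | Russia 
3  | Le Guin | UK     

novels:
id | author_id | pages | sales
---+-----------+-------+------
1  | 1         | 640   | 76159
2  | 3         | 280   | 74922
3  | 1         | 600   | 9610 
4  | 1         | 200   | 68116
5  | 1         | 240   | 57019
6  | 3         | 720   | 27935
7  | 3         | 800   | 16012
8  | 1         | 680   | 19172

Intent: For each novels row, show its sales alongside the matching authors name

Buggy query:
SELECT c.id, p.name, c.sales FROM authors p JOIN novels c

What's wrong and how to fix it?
Bug: Missing join condition: each novels row is matched to all authors rows instead of just its own

Fix: Add ON c.author_id = p.id to the JOIN

Corrected query:
SELECT c.id, p.name, c.sales FROM authors p JOIN novels c ON c.author_id = p.id

Result:
id | name    | sales
---+---------+------
1  | Orwell  | 76159
2  | Le Guin | 74922
3  | Orwell  | 9610 
4  | Orwell  | 68116
5  | Orwell  | 57019
6  | Le Guin | 27935
7  | Le Guin | 16012
8  | Orwell  | 19172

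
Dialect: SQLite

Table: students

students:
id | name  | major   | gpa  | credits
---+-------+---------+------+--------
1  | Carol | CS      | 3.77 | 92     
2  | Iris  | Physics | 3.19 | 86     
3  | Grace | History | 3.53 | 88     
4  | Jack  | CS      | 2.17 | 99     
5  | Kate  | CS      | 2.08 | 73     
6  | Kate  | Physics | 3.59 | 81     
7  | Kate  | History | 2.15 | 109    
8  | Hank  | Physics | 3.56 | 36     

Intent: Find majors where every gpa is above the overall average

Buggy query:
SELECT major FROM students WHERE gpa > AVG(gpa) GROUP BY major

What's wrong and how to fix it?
Bug: WHERE evaluates per row before aggregation, so AVG() is unavailable

Fix: Use a subquery for AVG and a HAVING MIN(...) filter so the condition holds for every row in the group

Corrected query:
SELECT major FROM students GROUP BY major HAVING MIN(gpa) > (SELECT AVG(gpa) FROM students)

Result:
major  
-------
Physics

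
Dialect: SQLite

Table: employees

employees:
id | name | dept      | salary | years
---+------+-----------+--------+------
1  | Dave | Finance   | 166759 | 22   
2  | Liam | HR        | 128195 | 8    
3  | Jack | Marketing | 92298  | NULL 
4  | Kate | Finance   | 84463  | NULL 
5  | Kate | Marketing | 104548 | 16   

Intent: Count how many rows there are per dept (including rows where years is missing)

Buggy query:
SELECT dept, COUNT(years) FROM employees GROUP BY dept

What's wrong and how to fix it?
Bug: COUNT(years) skips NULLs, so groups with missing years are undercounted

Fix: Use COUNT(*) to count all rows regardless of NULL

Corrected query:
SELECT dept, COUNT(*) FROM employees GROUP BY dept

Result:
dept      | COUNT(*)
----------+---------
Finance   | 2       
HR        | 1       
Marketing | 2       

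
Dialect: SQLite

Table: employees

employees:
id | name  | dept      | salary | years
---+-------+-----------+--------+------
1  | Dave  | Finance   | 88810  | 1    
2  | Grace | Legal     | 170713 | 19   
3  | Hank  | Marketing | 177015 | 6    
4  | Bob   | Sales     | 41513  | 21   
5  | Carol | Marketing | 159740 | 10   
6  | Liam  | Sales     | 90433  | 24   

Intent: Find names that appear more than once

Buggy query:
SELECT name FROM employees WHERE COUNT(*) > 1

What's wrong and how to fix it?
Bug: COUNT(*) is an aggregate and cannot be used in WHERE

Fix: GROUP BY name, then filter groups with HAVING COUNT(*) > 1

Corrected query:
SELECT name FROM employees GROUP BY name HAVING COUNT(*) > 1

Result:
(no rows)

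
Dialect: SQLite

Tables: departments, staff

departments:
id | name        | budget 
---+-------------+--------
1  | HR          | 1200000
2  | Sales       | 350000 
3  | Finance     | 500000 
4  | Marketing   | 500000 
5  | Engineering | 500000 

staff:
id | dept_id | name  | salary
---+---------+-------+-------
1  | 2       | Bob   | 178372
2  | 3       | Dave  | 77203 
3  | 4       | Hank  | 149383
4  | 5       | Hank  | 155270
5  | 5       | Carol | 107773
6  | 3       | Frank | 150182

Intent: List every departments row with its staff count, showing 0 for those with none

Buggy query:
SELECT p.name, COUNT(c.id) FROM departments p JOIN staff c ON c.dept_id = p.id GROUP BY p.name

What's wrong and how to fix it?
Bug: An inner join excludes parents with zero children

Fix: Switch to LEFT JOIN to retain unmatched parent rows

Corrected query:
SELECT p.name, COUNT(c.id) FROM departments p LEFT JOIN staff c ON c.dept_id = p.id GROUP BY p.name

Result:
name        | COUNT(c.id)
------------+------------
Engineering | 2          
Finance     | 2          
HR          | 0          
Marketing   | 1          
Sales       | 1          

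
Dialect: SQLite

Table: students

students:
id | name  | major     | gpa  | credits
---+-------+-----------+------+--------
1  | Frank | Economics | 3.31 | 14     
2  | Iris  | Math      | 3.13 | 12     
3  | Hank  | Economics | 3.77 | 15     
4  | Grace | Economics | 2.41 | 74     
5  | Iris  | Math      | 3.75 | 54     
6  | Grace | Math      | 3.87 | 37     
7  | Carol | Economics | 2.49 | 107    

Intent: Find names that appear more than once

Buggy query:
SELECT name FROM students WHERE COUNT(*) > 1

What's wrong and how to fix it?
Bug: WHERE can't reference COUNT(*); aggregates are computed after WHERE

Fix: Group first, then use HAVING for the count condition

Corrected query:
SELECT name FROM students GROUP BY name HAVING COUNT(*) > 1

Result:
name 
-----
Grace
Iris 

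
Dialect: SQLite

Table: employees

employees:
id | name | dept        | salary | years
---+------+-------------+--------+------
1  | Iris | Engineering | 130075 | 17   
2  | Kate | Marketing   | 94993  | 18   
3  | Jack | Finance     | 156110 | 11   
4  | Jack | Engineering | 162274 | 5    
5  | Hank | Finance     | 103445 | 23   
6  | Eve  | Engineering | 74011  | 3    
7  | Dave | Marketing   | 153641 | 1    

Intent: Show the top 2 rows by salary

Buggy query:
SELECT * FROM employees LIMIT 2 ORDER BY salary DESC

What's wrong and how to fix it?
Bug: ORDER BY cannot follow LIMIT; LIMIT is the final clause

Fix: Sort with ORDER BY, then apply LIMIT

Corrected query:
SELECT * FROM employees ORDER BY salary DESC LIMIT 2

Result:
id | name | dept        | salary | years
---+------+-------------+--------+------
4  | Jack | Engineering | 162274 | 5    
3  | Jack | Finance     | 156110 | 11   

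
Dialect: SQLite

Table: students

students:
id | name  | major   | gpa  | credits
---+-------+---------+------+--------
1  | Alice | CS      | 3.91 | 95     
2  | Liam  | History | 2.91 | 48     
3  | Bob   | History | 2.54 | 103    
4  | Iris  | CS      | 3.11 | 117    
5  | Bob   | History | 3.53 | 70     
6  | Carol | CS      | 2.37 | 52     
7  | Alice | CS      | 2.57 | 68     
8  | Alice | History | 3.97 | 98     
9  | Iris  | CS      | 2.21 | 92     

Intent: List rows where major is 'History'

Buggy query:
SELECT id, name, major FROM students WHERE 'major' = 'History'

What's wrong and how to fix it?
Bug: 'major' in single quotes is a string literal, not the column; the comparison is literal-vs-literal and never true

Fix: Reference the column as major without single quotes

Corrected query:
SELECT id, name, major FROM students WHERE major = 'History'

Result:
id | name  | major  
---+-------+--------
2  | Liam  | History
3  | Bob   | History
5  | Bob   | History
8  | Alice | History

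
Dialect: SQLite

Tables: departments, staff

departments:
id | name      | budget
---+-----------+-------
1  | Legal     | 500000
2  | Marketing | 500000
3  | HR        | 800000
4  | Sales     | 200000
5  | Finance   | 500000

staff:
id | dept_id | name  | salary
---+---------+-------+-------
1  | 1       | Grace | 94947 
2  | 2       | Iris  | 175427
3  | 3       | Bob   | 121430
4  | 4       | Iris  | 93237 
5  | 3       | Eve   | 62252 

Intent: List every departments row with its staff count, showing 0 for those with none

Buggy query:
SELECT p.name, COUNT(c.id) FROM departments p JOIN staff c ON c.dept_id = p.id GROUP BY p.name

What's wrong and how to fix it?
Bug: INNER JOIN drops departments rows that have no matching staff rows

Fix: Use LEFT JOIN so parents without children still appear (COUNT(c.id) gives 0)

Corrected query:
SELECT p.name, COUNT(c.id) FROM departments p LEFT JOIN staff c ON c.dept_id = p.id GROUP BY p.name

Result:
name      | COUNT(c.id)
----------+------------
Finance   | 0          
HR        | 2          
Legal     | 1          
Marketing | 1          
Sales     | 1          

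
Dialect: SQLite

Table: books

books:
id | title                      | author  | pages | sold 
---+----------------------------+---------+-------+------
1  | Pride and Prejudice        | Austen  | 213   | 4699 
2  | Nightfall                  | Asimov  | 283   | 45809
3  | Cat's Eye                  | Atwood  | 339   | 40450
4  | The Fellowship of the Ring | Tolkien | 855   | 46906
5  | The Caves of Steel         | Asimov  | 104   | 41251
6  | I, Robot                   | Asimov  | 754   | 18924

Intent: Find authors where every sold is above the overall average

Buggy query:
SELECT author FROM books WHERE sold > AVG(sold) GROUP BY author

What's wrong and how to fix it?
Bug: AVG() is an aggregate; it can't sit directly in WHERE

Fix: Use a subquery for AVG and a HAVING MIN(...) filter so the condition holds for every row in the group

Corrected query:
SELECT author FROM books GROUP BY author HAVING MIN(sold) > (SELECT AVG(sold) FROM books)

Result:
author 
-------
Atwood 
Tolkien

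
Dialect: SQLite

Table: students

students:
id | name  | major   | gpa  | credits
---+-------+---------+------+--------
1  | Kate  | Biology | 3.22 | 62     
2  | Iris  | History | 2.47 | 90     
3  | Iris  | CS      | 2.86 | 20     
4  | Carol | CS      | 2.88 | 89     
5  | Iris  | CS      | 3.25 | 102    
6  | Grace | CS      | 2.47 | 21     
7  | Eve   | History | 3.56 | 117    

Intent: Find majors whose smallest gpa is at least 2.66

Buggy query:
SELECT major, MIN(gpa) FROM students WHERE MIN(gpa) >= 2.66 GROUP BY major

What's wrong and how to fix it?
Bug: Aggregates like MIN are computed per group after WHERE runs

Fix: Replace WHERE with HAVING after the GROUP BY

Corrected query:
SELECT major, MIN(gpa) FROM students GROUP BY major HAVING MIN(gpa) >= 2.66

Result:
major   | MIN(gpa)
--------+---------
Biology | 3.22    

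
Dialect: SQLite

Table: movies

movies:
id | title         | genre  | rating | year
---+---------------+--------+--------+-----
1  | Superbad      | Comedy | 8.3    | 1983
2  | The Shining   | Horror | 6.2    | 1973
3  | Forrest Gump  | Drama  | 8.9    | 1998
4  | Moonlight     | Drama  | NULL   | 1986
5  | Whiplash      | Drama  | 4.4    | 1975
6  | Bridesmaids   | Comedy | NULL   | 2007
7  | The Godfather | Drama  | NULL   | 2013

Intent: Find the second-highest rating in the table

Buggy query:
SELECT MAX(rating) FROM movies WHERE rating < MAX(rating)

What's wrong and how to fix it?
Bug: The inner MAX is an aggregate inside WHERE, which is not allowed

Fix: Put the inner MAX in a scalar subquery

Corrected query:
SELECT MAX(rating) FROM movies WHERE rating < (SELECT MAX(rating) FROM movies)

Result:
MAX(rating)
-----------
8.3        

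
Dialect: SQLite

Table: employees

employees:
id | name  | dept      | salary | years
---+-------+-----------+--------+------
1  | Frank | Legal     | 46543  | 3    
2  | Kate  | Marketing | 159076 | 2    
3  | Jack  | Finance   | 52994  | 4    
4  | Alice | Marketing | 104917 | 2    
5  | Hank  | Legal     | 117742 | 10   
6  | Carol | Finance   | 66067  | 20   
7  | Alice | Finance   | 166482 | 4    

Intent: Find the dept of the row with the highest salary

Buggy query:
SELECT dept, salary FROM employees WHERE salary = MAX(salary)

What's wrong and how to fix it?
Bug: WHERE is evaluated per row; an aggregate over the whole table isn't defined there

Fix: Use a subquery: WHERE salary = (SELECT MAX(salary) FROM employees)

Corrected query:
SELECT dept, salary FROM employees WHERE salary = (SELECT MAX(salary) FROM employees)

Result:
dept    | salary
--------+-------
Finance | 166482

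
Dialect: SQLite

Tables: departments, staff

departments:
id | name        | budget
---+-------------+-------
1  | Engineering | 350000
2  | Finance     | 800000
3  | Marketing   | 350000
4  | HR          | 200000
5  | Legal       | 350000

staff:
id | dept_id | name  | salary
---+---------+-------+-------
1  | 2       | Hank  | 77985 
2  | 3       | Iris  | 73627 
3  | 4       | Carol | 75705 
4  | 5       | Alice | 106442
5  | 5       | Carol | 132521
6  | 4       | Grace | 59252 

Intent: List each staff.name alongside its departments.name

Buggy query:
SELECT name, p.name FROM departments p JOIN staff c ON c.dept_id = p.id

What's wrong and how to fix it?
Bug: 'name' exists in both joined tables, so the database can't tell which one is meant

Fix: Qualify the column with its table alias (c.name)

Corrected query:
SELECT c.name, p.name FROM departments p JOIN staff c ON c.dept_id = p.id

Result:
name  | name     
------+----------
Hank  | Finance  
Iris  | Marketing
Carol | HR       
Alice | Legal    
Carol | Legal    
Grace | HR       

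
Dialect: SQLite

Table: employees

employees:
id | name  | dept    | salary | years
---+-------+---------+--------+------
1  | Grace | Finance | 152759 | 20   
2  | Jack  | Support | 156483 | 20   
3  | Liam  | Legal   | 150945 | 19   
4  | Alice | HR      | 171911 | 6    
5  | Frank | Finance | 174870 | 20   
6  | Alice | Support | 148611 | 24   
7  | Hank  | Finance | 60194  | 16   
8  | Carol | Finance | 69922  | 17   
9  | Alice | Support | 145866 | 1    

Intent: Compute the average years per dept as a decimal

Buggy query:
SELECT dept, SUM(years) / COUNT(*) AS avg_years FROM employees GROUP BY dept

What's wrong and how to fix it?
Bug: SUM(years) and COUNT(*) are both integers; the division truncates the fractional part

Fix: Cast one side to REAL so the division keeps the fractional part

Corrected query:
SELECT dept, SUM(years) * 1.0 / COUNT(*) AS avg_years FROM employees GROUP BY dept

Result:
dept    | avg_years
--------+----------
Finance | 18.25    
HR      | 6        
Legal   | 19       
Support | 15       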